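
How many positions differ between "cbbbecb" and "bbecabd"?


Comparing "cbbbecb" and "bbecabd" position by position:
  Position 0: 'c' vs 'b' => DIFFER
  Position 1: 'b' vs 'b' => same
  Position 2: 'b' vs 'e' => DIFFER
  Position 3: 'b' vs 'c' => DIFFER
  Position 4: 'e' vs 'a' => DIFFER
  Position 5: 'c' vs 'b' => DIFFER
  Position 6: 'b' vs 'd' => DIFFER
Positions that differ: 6

6


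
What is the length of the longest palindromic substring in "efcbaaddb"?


Input: "efcbaaddb"
Checking substrings for palindromes:
  [4:6] "aa" (len 2) => palindrome
  [6:8] "dd" (len 2) => palindrome
Longest palindromic substring: "aa" with length 2

2


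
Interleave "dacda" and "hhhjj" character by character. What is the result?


Interleaving "dacda" and "hhhjj":
  Position 0: 'd' from first, 'h' from second => "dh"
  Position 1: 'a' from first, 'h' from second => "ah"
  Position 2: 'c' from first, 'h' from second => "ch"
  Position 3: 'd' from first, 'j' from second => "dj"
  Position 4: 'a' from first, 'j' from second => "aj"
Result: dhahchdjaj

dhahchdjaj


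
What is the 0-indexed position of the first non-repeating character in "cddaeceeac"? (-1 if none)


Input: cddaeceeac
Character frequencies:
  'a': 2
  'c': 3
  'd': 2
  'e': 3
Scanning left to right for freq == 1:
  Position 0 ('c'): freq=3, skip
  Position 1 ('d'): freq=2, skip
  Position 2 ('d'): freq=2, skip
  Position 3 ('a'): freq=2, skip
  Position 4 ('e'): freq=3, skip
  Position 5 ('c'): freq=3, skip
  Position 6 ('e'): freq=3, skip
  Position 7 ('e'): freq=3, skip
  Position 8 ('a'): freq=2, skip
  Position 9 ('c'): freq=3, skip
  No unique character found => answer = -1

-1


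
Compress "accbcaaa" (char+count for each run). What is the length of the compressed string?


Input: accbcaaa
Runs:
  'a' x 1 => "a1"
  'c' x 2 => "c2"
  'b' x 1 => "b1"
  'c' x 1 => "c1"
  'a' x 3 => "a3"
Compressed: "a1c2b1c1a3"
Compressed length: 10

10


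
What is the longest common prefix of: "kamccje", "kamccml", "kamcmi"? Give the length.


Words: kamccje, kamccml, kamcmi
  Position 0: all 'k' => match
  Position 1: all 'a' => match
  Position 2: all 'm' => match
  Position 3: all 'c' => match
  Position 4: ('c', 'c', 'm') => mismatch, stop
LCP = "kamc" (length 4)

4


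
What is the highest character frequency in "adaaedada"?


Input: adaaedada
Character counts:
  'a': 5
  'd': 3
  'e': 1
Maximum frequency: 5

5


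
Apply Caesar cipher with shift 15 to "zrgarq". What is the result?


Caesar cipher: shift "zrgarq" by 15
  'z' (pos 25) + 15 = pos 14 = 'o'
  'r' (pos 17) + 15 = pos 6 = 'g'
  'g' (pos 6) + 15 = pos 21 = 'v'
  'a' (pos 0) + 15 = pos 15 = 'p'
  'r' (pos 17) + 15 = pos 6 = 'g'
  'q' (pos 16) + 15 = pos 5 = 'f'
Result: ogvpgf

ogvpgf


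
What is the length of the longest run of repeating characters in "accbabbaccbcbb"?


Input: "accbabbaccbcbb"
Scanning for longest run:
  Position 1 ('c'): new char, reset run to 1
  Position 2 ('c'): continues run of 'c', length=2
  Position 3 ('b'): new char, reset run to 1
  Position 4 ('a'): new char, reset run to 1
  Position 5 ('b'): new char, reset run to 1
  Position 6 ('b'): continues run of 'b', length=2
  Position 7 ('a'): new char, reset run to 1
  Position 8 ('c'): new char, reset run to 1
  Position 9 ('c'): continues run of 'c', length=2
  Position 10 ('b'): new char, reset run to 1
  Position 11 ('c'): new char, reset run to 1
  Position 12 ('b'): new char, reset run to 1
  Position 13 ('b'): continues run of 'b', length=2
Longest run: 'c' with length 2

2


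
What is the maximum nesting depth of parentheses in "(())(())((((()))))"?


Input: "(())(())((((()))))"
Tracking depth:
  Position 0 '(': depth becomes 1
  Position 1 '(': depth becomes 2
  Position 2 ')': depth becomes 1
  Position 3 ')': depth becomes 0
  Position 4 '(': depth becomes 1
  Position 5 '(': depth becomes 2
  Position 6 ')': depth becomes 1
  Position 7 ')': depth becomes 0
  Position 8 '(': depth becomes 1
  Position 9 '(': depth becomes 2
  Position 10 '(': depth becomes 3
  Position 11 '(': depth becomes 4
  Position 12 '(': depth becomes 5
  Position 13 ')': depth becomes 4
  Position 14 ')': depth becomes 3
  Position 15 ')': depth becomes 2
  Position 16 ')': depth becomes 1
  Position 17 ')': depth becomes 0
Maximum depth reached: 5

5


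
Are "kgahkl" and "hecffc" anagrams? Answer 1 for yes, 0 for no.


Strings: "kgahkl", "hecffc"
Sorted first:  aghkkl
Sorted second: cceffh
Differ at position 0: 'a' vs 'c' => not anagrams

0


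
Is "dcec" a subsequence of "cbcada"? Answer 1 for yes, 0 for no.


Check if "dcec" is a subsequence of "cbcada"
Greedy scan:
  Position 0 ('c'): no match needed
  Position 1 ('b'): no match needed
  Position 2 ('c'): no match needed
  Position 3 ('a'): no match needed
  Position 4 ('d'): matches sub[0] = 'd'
  Position 5 ('a'): no match needed
Only matched 1/4 characters => not a subsequence

0


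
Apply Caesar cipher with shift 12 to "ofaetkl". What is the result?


Caesar cipher: shift "ofaetkl" by 12
  'o' (pos 14) + 12 = pos 0 = 'a'
  'f' (pos 5) + 12 = pos 17 = 'r'
  'a' (pos 0) + 12 = pos 12 = 'm'
  'e' (pos 4) + 12 = pos 16 = 'q'
  't' (pos 19) + 12 = pos 5 = 'f'
  'k' (pos 10) + 12 = pos 22 = 'w'
  'l' (pos 11) + 12 = pos 23 = 'x'
Result: armqfwx

armqfwx


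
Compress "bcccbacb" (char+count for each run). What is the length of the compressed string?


Input: bcccbacb
Runs:
  'b' x 1 => "b1"
  'c' x 3 => "c3"
  'b' x 1 => "b1"
  'a' x 1 => "a1"
  'c' x 1 => "c1"
  'b' x 1 => "b1"
Compressed: "b1c3b1a1c1b1"
Compressed length: 12

12


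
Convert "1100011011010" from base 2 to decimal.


Input: "1100011011010" in base 2
Positional expansion:
  Digit '1' (value 1) x 2^12 = 4096
  Digit '1' (value 1) x 2^11 = 2048
  Digit '0' (value 0) x 2^10 = 0
  Digit '0' (value 0) x 2^9 = 0
  Digit '0' (value 0) x 2^8 = 0
  Digit '1' (value 1) x 2^7 = 128
  Digit '1' (value 1) x 2^6 = 64
  Digit '0' (value 0) x 2^5 = 0
  Digit '1' (value 1) x 2^4 = 16
  Digit '1' (value 1) x 2^3 = 8
  Digit '0' (value 0) x 2^2 = 0
  Digit '1' (value 1) x 2^1 = 2
  Digit '0' (value 0) x 2^0 = 0
Sum = 6362

6362


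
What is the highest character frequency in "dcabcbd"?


Input: dcabcbd
Character counts:
  'a': 1
  'b': 2
  'c': 2
  'd': 2
Maximum frequency: 2

2


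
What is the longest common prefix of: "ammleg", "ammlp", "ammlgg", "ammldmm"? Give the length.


Words: ammleg, ammlp, ammlgg, ammldmm
  Position 0: all 'a' => match
  Position 1: all 'm' => match
  Position 2: all 'm' => match
  Position 3: all 'l' => match
  Position 4: ('e', 'p', 'g', 'd') => mismatch, stop
LCP = "amml" (length 4)

4


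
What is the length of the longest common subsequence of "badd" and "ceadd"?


LCS of "badd" and "ceadd"
DP table:
           c    e    a    d    d
      0    0    0    0    0    0
  b   0    0    0    0    0    0
  a   0    0    0    1    1    1
  d   0    0    0    1    2    2
  d   0    0    0    1    2    3
LCS length = dp[4][5] = 3

3


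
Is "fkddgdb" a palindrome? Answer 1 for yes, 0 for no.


Input: fkddgdb
Reversed: bdgddkf
  Compare pos 0 ('f') with pos 6 ('b'): MISMATCH
  Compare pos 1 ('k') with pos 5 ('d'): MISMATCH
  Compare pos 2 ('d') with pos 4 ('g'): MISMATCH
Result: not a palindrome

0


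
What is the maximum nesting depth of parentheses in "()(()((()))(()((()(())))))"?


Input: "()(()((()))(()((()(())))))"
Tracking depth:
  Position 0 '(': depth becomes 1
  Position 1 ')': depth becomes 0
  Position 2 '(': depth becomes 1
  Position 3 '(': depth becomes 2
  Position 4 ')': depth becomes 1
  Position 5 '(': depth becomes 2
  Position 6 '(': depth becomes 3
  Position 7 '(': depth becomes 4
  Position 8 ')': depth becomes 3
  Position 9 ')': depth becomes 2
  Position 10 ')': depth becomes 1
  Position 11 '(': depth becomes 2
  Position 12 '(': depth becomes 3
  Position 13 ')': depth becomes 2
  Position 14 '(': depth becomes 3
  Position 15 '(': depth becomes 4
  Position 16 '(': depth becomes 5
  Position 17 ')': depth becomes 4
  Position 18 '(': depth becomes 5
  Position 19 '(': depth becomes 6
  Position 20 ')': depth becomes 5
  Position 21 ')': depth becomes 4
  Position 22 ')': depth becomes 3
  Position 23 ')': depth becomes 2
  Position 24 ')': depth becomes 1
  Position 25 ')': depth becomes 0
Maximum depth reached: 6

6


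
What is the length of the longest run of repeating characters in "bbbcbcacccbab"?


Input: "bbbcbcacccbab"
Scanning for longest run:
  Position 1 ('b'): continues run of 'b', length=2
  Position 2 ('b'): continues run of 'b', length=3
  Position 3 ('c'): new char, reset run to 1
  Position 4 ('b'): new char, reset run to 1
  Position 5 ('c'): new char, reset run to 1
  Position 6 ('a'): new char, reset run to 1
  Position 7 ('c'): new char, reset run to 1
  Position 8 ('c'): continues run of 'c', length=2
  Position 9 ('c'): continues run of 'c', length=3
  Position 10 ('b'): new char, reset run to 1
  Position 11 ('a'): new char, reset run to 1
  Position 12 ('b'): new char, reset run to 1
Longest run: 'b' with length 3

3


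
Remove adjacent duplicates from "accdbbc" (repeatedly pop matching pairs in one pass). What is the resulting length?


Input: accdbbc
Stack-based adjacent duplicate removal:
  Read 'a': push. Stack: a
  Read 'c': push. Stack: ac
  Read 'c': matches stack top 'c' => pop. Stack: a
  Read 'd': push. Stack: ad
  Read 'b': push. Stack: adb
  Read 'b': matches stack top 'b' => pop. Stack: ad
  Read 'c': push. Stack: adc
Final stack: "adc" (length 3)

3


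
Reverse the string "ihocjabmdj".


Input: ihocjabmdj
Reading characters right to left:
  Position 9: 'j'
  Position 8: 'd'
  Position 7: 'm'
  Position 6: 'b'
  Position 5: 'a'
  Position 4: 'j'
  Position 3: 'c'
  Position 2: 'o'
  Position 1: 'h'
  Position 0: 'i'
Reversed: jdmbajcohi

jdmbajcohi


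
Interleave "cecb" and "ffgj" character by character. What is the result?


Interleaving "cecb" and "ffgj":
  Position 0: 'c' from first, 'f' from second => "cf"
  Position 1: 'e' from first, 'f' from second => "ef"
  Position 2: 'c' from first, 'g' from second => "cg"
  Position 3: 'b' from first, 'j' from second => "bj"
Result: cfefcgbj

cfefcgbj


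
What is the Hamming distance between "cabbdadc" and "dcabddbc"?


Comparing "cabbdadc" and "dcabddbc" position by position:
  Position 0: 'c' vs 'd' => differ
  Position 1: 'a' vs 'c' => differ
  Position 2: 'b' vs 'a' => differ
  Position 3: 'b' vs 'b' => same
  Position 4: 'd' vs 'd' => same
  Position 5: 'a' vs 'd' => differ
  Position 6: 'd' vs 'b' => differ
  Position 7: 'c' vs 'c' => same
Total differences (Hamming distance): 5

5


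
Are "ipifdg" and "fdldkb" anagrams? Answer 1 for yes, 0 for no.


Strings: "ipifdg", "fdldkb"
Sorted first:  dfgiip
Sorted second: bddfkl
Differ at position 0: 'd' vs 'b' => not anagrams

0


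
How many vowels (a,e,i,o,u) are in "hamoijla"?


Input: hamoijla
Checking each character:
  'h' at position 0: consonant
  'a' at position 1: vowel (running total: 1)
  'm' at position 2: consonant
  'o' at position 3: vowel (running total: 2)
  'i' at position 4: vowel (running total: 3)
  'j' at position 5: consonant
  'l' at position 6: consonant
  'a' at position 7: vowel (running total: 4)
Total vowels: 4

4


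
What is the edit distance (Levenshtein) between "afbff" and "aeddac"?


Computing edit distance: "afbff" -> "aeddac"
DP table:
           a    e    d    d    a    c
      0    1    2    3    4    5    6
  a   1    0    1    2    3    4    5
  f   2    1    1    2    3    4    5
  b   3    2    2    2    3    4    5
  f   4    3    3    3    3    4    5
  f   5    4    4    4    4    4    5
Edit distance = dp[5][6] = 5

5


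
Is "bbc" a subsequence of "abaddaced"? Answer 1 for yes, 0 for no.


Check if "bbc" is a subsequence of "abaddaced"
Greedy scan:
  Position 0 ('a'): no match needed
  Position 1 ('b'): matches sub[0] = 'b'
  Position 2 ('a'): no match needed
  Position 3 ('d'): no match needed
  Position 4 ('d'): no match needed
  Position 5 ('a'): no match needed
  Position 6 ('c'): no match needed
  Position 7 ('e'): no match needed
  Position 8 ('d'): no match needed
Only matched 1/3 characters => not a subsequence

0


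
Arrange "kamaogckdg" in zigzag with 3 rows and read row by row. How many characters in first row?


Zigzag "kamaogckdg" into 3 rows:
Placing characters:
  'k' => row 0
  'a' => row 1
  'm' => row 2
  'a' => row 1
  'o' => row 0
  'g' => row 1
  'c' => row 2
  'k' => row 1
  'd' => row 0
  'g' => row 1
Rows:
  Row 0: "kod"
  Row 1: "aagkg"
  Row 2: "mc"
First row length: 3

3


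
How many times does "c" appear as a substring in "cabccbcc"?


Searching for "c" in "cabccbcc"
Scanning each position:
  Position 0: "c" => MATCH
  Position 1: "a" => no
  Position 2: "b" => no
  Position 3: "c" => MATCH
  Position 4: "c" => MATCH
  Position 5: "b" => no
  Position 6: "c" => MATCH
  Position 7: "c" => MATCH
Total occurrences: 5

5


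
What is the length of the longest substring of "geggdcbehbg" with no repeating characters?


Input: "geggdcbehbg"
Sliding window (track last position of each char):
  Position 0 ('g'): window [0,0] length 1 -- new best
  Position 1 ('e'): window [0,1] length 2 -- new best
  Position 2 ('g'): repeat (last at 0), move window start to 1
  Position 2 ('g'): window [1,2] length 2
  Position 3 ('g'): repeat (last at 2), move window start to 3
  Position 3 ('g'): window [3,3] length 1
  Position 4 ('d'): window [3,4] length 2
  Position 5 ('c'): window [3,5] length 3 -- new best
  Position 6 ('b'): window [3,6] length 4 -- new best
  Position 7 ('e'): window [3,7] length 5 -- new best
  Position 8 ('h'): window [3,8] length 6 -- new best
  Position 9 ('b'): repeat (last at 6), move window start to 7
  Position 9 ('b'): window [7,9] length 3
  Position 10 ('g'): window [7,10] length 4
Longest substring with no repeats: "gdcbeh" with length 6

6


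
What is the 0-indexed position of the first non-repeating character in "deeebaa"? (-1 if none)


Input: deeebaa
Character frequencies:
  'a': 2
  'b': 1
  'd': 1
  'e': 3
Scanning left to right for freq == 1:
  Position 0 ('d'): unique! => answer = 0

0


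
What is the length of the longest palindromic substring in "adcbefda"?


Input: "adcbefda"
Checking substrings for palindromes:
  No multi-char palindromic substrings found
Longest palindromic substring: "a" with length 1

1


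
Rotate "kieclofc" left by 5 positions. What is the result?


Input: "kieclofc", rotate left by 5
First 5 characters: "kiecl"
Remaining characters: "ofc"
Concatenate remaining + first: "ofc" + "kiecl" = "ofckiecl"

ofckiecl


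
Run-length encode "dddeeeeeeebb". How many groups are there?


Input: dddeeeeeeebb
Scanning for consecutive runs:
  Group 1: 'd' x 3 (positions 0-2)
  Group 2: 'e' x 7 (positions 3-9)
  Group 3: 'b' x 2 (positions 10-11)
Total groups: 3

3


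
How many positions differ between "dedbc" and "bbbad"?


Comparing "dedbc" and "bbbad" position by position:
  Position 0: 'd' vs 'b' => DIFFER
  Position 1: 'e' vs 'b' => DIFFER
  Position 2: 'd' vs 'b' => DIFFER
  Position 3: 'b' vs 'a' => DIFFER
  Position 4: 'c' vs 'd' => DIFFER
Positions that differ: 5

5


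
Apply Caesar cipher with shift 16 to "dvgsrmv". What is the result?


Caesar cipher: shift "dvgsrmv" by 16
  'd' (pos 3) + 16 = pos 19 = 't'
  'v' (pos 21) + 16 = pos 11 = 'l'
  'g' (pos 6) + 16 = pos 22 = 'w'
  's' (pos 18) + 16 = pos 8 = 'i'
  'r' (pos 17) + 16 = pos 7 = 'h'
  'm' (pos 12) + 16 = pos 2 = 'c'
  'v' (pos 21) + 16 = pos 11 = 'l'
Result: tlwihcl

tlwihcl


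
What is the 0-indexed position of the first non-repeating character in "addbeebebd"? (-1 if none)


Input: addbeebebd
Character frequencies:
  'a': 1
  'b': 3
  'd': 3
  'e': 3
Scanning left to right for freq == 1:
  Position 0 ('a'): unique! => answer = 0

0


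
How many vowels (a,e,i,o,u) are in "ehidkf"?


Input: ehidkf
Checking each character:
  'e' at position 0: vowel (running total: 1)
  'h' at position 1: consonant
  'i' at position 2: vowel (running total: 2)
  'd' at position 3: consonant
  'k' at position 4: consonant
  'f' at position 5: consonant
Total vowels: 2

2


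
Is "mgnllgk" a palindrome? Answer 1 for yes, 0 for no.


Input: mgnllgk
Reversed: kgllngm
  Compare pos 0 ('m') with pos 6 ('k'): MISMATCH
  Compare pos 1 ('g') with pos 5 ('g'): match
  Compare pos 2 ('n') with pos 4 ('l'): MISMATCH
Result: not a palindrome

0


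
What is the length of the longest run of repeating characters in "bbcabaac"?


Input: "bbcabaac"
Scanning for longest run:
  Position 1 ('b'): continues run of 'b', length=2
  Position 2 ('c'): new char, reset run to 1
  Position 3 ('a'): new char, reset run to 1
  Position 4 ('b'): new char, reset run to 1
  Position 5 ('a'): new char, reset run to 1
  Position 6 ('a'): continues run of 'a', length=2
  Position 7 ('c'): new char, reset run to 1
Longest run: 'b' with length 2

2


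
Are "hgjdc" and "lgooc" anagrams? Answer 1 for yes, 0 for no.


Strings: "hgjdc", "lgooc"
Sorted first:  cdghj
Sorted second: cgloo
Differ at position 1: 'd' vs 'g' => not anagrams

0


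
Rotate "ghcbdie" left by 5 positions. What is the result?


Input: "ghcbdie", rotate left by 5
First 5 characters: "ghcbd"
Remaining characters: "ie"
Concatenate remaining + first: "ie" + "ghcbd" = "ieghcbd"

ieghcbd


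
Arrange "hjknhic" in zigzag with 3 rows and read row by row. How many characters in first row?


Zigzag "hjknhic" into 3 rows:
Placing characters:
  'h' => row 0
  'j' => row 1
  'k' => row 2
  'n' => row 1
  'h' => row 0
  'i' => row 1
  'c' => row 2
Rows:
  Row 0: "hh"
  Row 1: "jni"
  Row 2: "kc"
First row length: 2

2


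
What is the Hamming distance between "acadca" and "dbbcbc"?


Comparing "acadca" and "dbbcbc" position by position:
  Position 0: 'a' vs 'd' => differ
  Position 1: 'c' vs 'b' => differ
  Position 2: 'a' vs 'b' => differ
  Position 3: 'd' vs 'c' => differ
  Position 4: 'c' vs 'b' => differ
  Position 5: 'a' vs 'c' => differ
Total differences (Hamming distance): 6

6


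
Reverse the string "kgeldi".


Input: kgeldi
Reading characters right to left:
  Position 5: 'i'
  Position 4: 'd'
  Position 3: 'l'
  Position 2: 'e'
  Position 1: 'g'
  Position 0: 'k'
Reversed: idlegk

idlegk


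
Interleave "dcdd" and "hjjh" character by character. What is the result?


Interleaving "dcdd" and "hjjh":
  Position 0: 'd' from first, 'h' from second => "dh"
  Position 1: 'c' from first, 'j' from second => "cj"
  Position 2: 'd' from first, 'j' from second => "dj"
  Position 3: 'd' from first, 'h' from second => "dh"
Result: dhcjdjdh

dhcjdjdh


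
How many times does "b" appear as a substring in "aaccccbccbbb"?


Searching for "b" in "aaccccbccbbb"
Scanning each position:
  Position 0: "a" => no
  Position 1: "a" => no
  Position 2: "c" => no
  Position 3: "c" => no
  Position 4: "c" => no
  Position 5: "c" => no
  Position 6: "b" => MATCH
  Position 7: "c" => no
  Position 8: "c" => no
  Position 9: "b" => MATCH
  Position 10: "b" => MATCH
  Position 11: "b" => MATCH
Total occurrences: 4

4


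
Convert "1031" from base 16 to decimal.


Input: "1031" in base 16
Positional expansion:
  Digit '1' (value 1) x 16^3 = 4096
  Digit '0' (value 0) x 16^2 = 0
  Digit '3' (value 3) x 16^1 = 48
  Digit '1' (value 1) x 16^0 = 1
Sum = 4145

4145


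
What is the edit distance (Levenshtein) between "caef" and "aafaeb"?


Computing edit distance: "caef" -> "aafaeb"
DP table:
           a    a    f    a    e    b
      0    1    2    3    4    5    6
  c   1    1    2    3    4    5    6
  a   2    1    1    2    3    4    5
  e   3    2    2    2    3    3    4
  f   4    3    3    2    3    4    4
Edit distance = dp[4][6] = 4

4


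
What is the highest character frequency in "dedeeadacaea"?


Input: dedeeadacaea
Character counts:
  'a': 4
  'c': 1
  'd': 3
  'e': 4
Maximum frequency: 4

4


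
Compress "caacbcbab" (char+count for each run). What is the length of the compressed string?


Input: caacbcbab
Runs:
  'c' x 1 => "c1"
  'a' x 2 => "a2"
  'c' x 1 => "c1"
  'b' x 1 => "b1"
  'c' x 1 => "c1"
  'b' x 1 => "b1"
  'a' x 1 => "a1"
  'b' x 1 => "b1"
Compressed: "c1a2c1b1c1b1a1b1"
Compressed length: 16

16


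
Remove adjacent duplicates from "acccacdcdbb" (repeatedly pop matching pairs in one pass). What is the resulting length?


Input: acccacdcdbb
Stack-based adjacent duplicate removal:
  Read 'a': push. Stack: a
  Read 'c': push. Stack: ac
  Read 'c': matches stack top 'c' => pop. Stack: a
  Read 'c': push. Stack: ac
  Read 'a': push. Stack: aca
  Read 'c': push. Stack: acac
  Read 'd': push. Stack: acacd
  Read 'c': push. Stack: acacdc
  Read 'd': push. Stack: acacdcd
  Read 'b': push. Stack: acacdcdb
  Read 'b': matches stack top 'b' => pop. Stack: acacdcd
Final stack: "acacdcd" (length 7)

7


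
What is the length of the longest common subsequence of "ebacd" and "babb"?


LCS of "ebacd" and "babb"
DP table:
           b    a    b    b
      0    0    0    0    0
  e   0    0    0    0    0
  b   0    1    1    1    1
  a   0    1    2    2    2
  c   0    1    2    2    2
  d   0    1    2    2    2
LCS length = dp[5][4] = 2

2


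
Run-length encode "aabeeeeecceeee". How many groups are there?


Input: aabeeeeecceeee
Scanning for consecutive runs:
  Group 1: 'a' x 2 (positions 0-1)
  Group 2: 'b' x 1 (positions 2-2)
  Group 3: 'e' x 5 (positions 3-7)
  Group 4: 'c' x 2 (positions 8-9)
  Group 5: 'e' x 4 (positions 10-13)
Total groups: 5

5


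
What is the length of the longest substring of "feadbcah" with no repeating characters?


Input: "feadbcah"
Sliding window (track last position of each char):
  Position 0 ('f'): window [0,0] length 1 -- new best
  Position 1 ('e'): window [0,1] length 2 -- new best
  Position 2 ('a'): window [0,2] length 3 -- new best
  Position 3 ('d'): window [0,3] length 4 -- new best
  Position 4 ('b'): window [0,4] length 5 -- new best
  Position 5 ('c'): window [0,5] length 6 -- new best
  Position 6 ('a'): repeat (last at 2), move window start to 3
  Position 6 ('a'): window [3,6] length 4
  Position 7 ('h'): window [3,7] length 5
Longest substring with no repeats: "feadbc" with length 6

6


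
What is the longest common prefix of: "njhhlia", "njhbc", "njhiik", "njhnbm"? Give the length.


Words: njhhlia, njhbc, njhiik, njhnbm
  Position 0: all 'n' => match
  Position 1: all 'j' => match
  Position 2: all 'h' => match
  Position 3: ('h', 'b', 'i', 'n') => mismatch, stop
LCP = "njh" (length 3)

3


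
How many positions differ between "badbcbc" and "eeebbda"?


Comparing "badbcbc" and "eeebbda" position by position:
  Position 0: 'b' vs 'e' => DIFFER
  Position 1: 'a' vs 'e' => DIFFER
  Position 2: 'd' vs 'e' => DIFFER
  Position 3: 'b' vs 'b' => same
  Position 4: 'c' vs 'b' => DIFFER
  Position 5: 'b' vs 'd' => DIFFER
  Position 6: 'c' vs 'a' => DIFFER
Positions that differ: 6

6


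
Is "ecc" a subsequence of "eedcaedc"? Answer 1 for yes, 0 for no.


Check if "ecc" is a subsequence of "eedcaedc"
Greedy scan:
  Position 0 ('e'): matches sub[0] = 'e'
  Position 1 ('e'): no match needed
  Position 2 ('d'): no match needed
  Position 3 ('c'): matches sub[1] = 'c'
  Position 4 ('a'): no match needed
  Position 5 ('e'): no match needed
  Position 6 ('d'): no match needed
  Position 7 ('c'): matches sub[2] = 'c'
All 3 characters matched => is a subsequence

1


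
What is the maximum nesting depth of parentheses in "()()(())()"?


Input: "()()(())()"
Tracking depth:
  Position 0 '(': depth becomes 1
  Position 1 ')': depth becomes 0
  Position 2 '(': depth becomes 1
  Position 3 ')': depth becomes 0
  Position 4 '(': depth becomes 1
  Position 5 '(': depth becomes 2
  Position 6 ')': depth becomes 1
  Position 7 ')': depth becomes 0
  Position 8 '(': depth becomes 1
  Position 9 ')': depth becomes 0
Maximum depth reached: 2

2


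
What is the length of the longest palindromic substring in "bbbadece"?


Input: "bbbadece"
Checking substrings for palindromes:
  [0:3] "bbb" (len 3) => palindrome
  [5:8] "ece" (len 3) => palindrome
  [0:2] "bb" (len 2) => palindrome
  [1:3] "bb" (len 2) => palindrome
Longest palindromic substring: "bbb" with length 3

3


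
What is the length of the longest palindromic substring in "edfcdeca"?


Input: "edfcdeca"
Checking substrings for palindromes:
  No multi-char palindromic substrings found
Longest palindromic substring: "e" with length 1

1


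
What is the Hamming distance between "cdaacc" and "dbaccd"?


Comparing "cdaacc" and "dbaccd" position by position:
  Position 0: 'c' vs 'd' => differ
  Position 1: 'd' vs 'b' => differ
  Position 2: 'a' vs 'a' => same
  Position 3: 'a' vs 'c' => differ
  Position 4: 'c' vs 'c' => same
  Position 5: 'c' vs 'd' => differ
Total differences (Hamming distance): 4

4


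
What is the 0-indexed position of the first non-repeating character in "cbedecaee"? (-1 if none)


Input: cbedecaee
Character frequencies:
  'a': 1
  'b': 1
  'c': 2
  'd': 1
  'e': 4
Scanning left to right for freq == 1:
  Position 0 ('c'): freq=2, skip
  Position 1 ('b'): unique! => answer = 1

1


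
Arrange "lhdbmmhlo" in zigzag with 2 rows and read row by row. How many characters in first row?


Zigzag "lhdbmmhlo" into 2 rows:
Placing characters:
  'l' => row 0
  'h' => row 1
  'd' => row 0
  'b' => row 1
  'm' => row 0
  'm' => row 1
  'h' => row 0
  'l' => row 1
  'o' => row 0
Rows:
  Row 0: "ldmho"
  Row 1: "hbml"
First row length: 5

5


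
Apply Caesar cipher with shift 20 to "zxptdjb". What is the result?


Caesar cipher: shift "zxptdjb" by 20
  'z' (pos 25) + 20 = pos 19 = 't'
  'x' (pos 23) + 20 = pos 17 = 'r'
  'p' (pos 15) + 20 = pos 9 = 'j'
  't' (pos 19) + 20 = pos 13 = 'n'
  'd' (pos 3) + 20 = pos 23 = 'x'
  'j' (pos 9) + 20 = pos 3 = 'd'
  'b' (pos 1) + 20 = pos 21 = 'v'
Result: trjnxdv

trjnxdv


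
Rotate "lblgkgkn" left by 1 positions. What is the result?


Input: "lblgkgkn", rotate left by 1
First 1 characters: "l"
Remaining characters: "blgkgkn"
Concatenate remaining + first: "blgkgkn" + "l" = "blgkgknl"

blgkgknl


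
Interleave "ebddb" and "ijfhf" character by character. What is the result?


Interleaving "ebddb" and "ijfhf":
  Position 0: 'e' from first, 'i' from second => "ei"
  Position 1: 'b' from first, 'j' from second => "bj"
  Position 2: 'd' from first, 'f' from second => "df"
  Position 3: 'd' from first, 'h' from second => "dh"
  Position 4: 'b' from first, 'f' from second => "bf"
Result: eibjdfdhbf

eibjdfdhbf


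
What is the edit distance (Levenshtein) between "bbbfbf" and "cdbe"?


Computing edit distance: "bbbfbf" -> "cdbe"
DP table:
           c    d    b    e
      0    1    2    3    4
  b   1    1    2    2    3
  b   2    2    2    2    3
  b   3    3    3    2    3
  f   4    4    4    3    3
  b   5    5    5    4    4
  f   6    6    6    5    5
Edit distance = dp[6][4] = 5

5


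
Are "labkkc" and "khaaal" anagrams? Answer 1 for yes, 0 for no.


Strings: "labkkc", "khaaal"
Sorted first:  abckkl
Sorted second: aaahkl
Differ at position 1: 'b' vs 'a' => not anagrams

0


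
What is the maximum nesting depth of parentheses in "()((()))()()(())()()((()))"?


Input: "()((()))()()(())()()((()))"
Tracking depth:
  Position 0 '(': depth becomes 1
  Position 1 ')': depth becomes 0
  Position 2 '(': depth becomes 1
  Position 3 '(': depth becomes 2
  Position 4 '(': depth becomes 3
  Position 5 ')': depth becomes 2
  Position 6 ')': depth becomes 1
  Position 7 ')': depth becomes 0
  Position 8 '(': depth becomes 1
  Position 9 ')': depth becomes 0
  Position 10 '(': depth becomes 1
  Position 11 ')': depth becomes 0
  Position 12 '(': depth becomes 1
  Position 13 '(': depth becomes 2
  Position 14 ')': depth becomes 1
  Position 15 ')': depth becomes 0
  Position 16 '(': depth becomes 1
  Position 17 ')': depth becomes 0
  Position 18 '(': depth becomes 1
  Position 19 ')': depth becomes 0
  Position 20 '(': depth becomes 1
  Position 21 '(': depth becomes 2
  Position 22 '(': depth becomes 3
  Position 23 ')': depth becomes 2
  Position 24 ')': depth becomes 1
  Position 25 ')': depth becomes 0
Maximum depth reached: 3

3


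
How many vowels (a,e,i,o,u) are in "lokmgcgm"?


Input: lokmgcgm
Checking each character:
  'l' at position 0: consonant
  'o' at position 1: vowel (running total: 1)
  'k' at position 2: consonant
  'm' at position 3: consonant
  'g' at position 4: consonant
  'c' at position 5: consonant
  'g' at position 6: consonant
  'm' at position 7: consonant
Total vowels: 1

1


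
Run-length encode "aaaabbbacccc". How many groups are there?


Input: aaaabbbacccc
Scanning for consecutive runs:
  Group 1: 'a' x 4 (positions 0-3)
  Group 2: 'b' x 3 (positions 4-6)
  Group 3: 'a' x 1 (positions 7-7)
  Group 4: 'c' x 4 (positions 8-11)
Total groups: 4

4


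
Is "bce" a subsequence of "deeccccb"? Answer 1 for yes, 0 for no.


Check if "bce" is a subsequence of "deeccccb"
Greedy scan:
  Position 0 ('d'): no match needed
  Position 1 ('e'): no match needed
  Position 2 ('e'): no match needed
  Position 3 ('c'): no match needed
  Position 4 ('c'): no match needed
  Position 5 ('c'): no match needed
  Position 6 ('c'): no match needed
  Position 7 ('b'): matches sub[0] = 'b'
Only matched 1/3 characters => not a subsequence

0


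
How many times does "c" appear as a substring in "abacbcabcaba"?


Searching for "c" in "abacbcabcaba"
Scanning each position:
  Position 0: "a" => no
  Position 1: "b" => no
  Position 2: "a" => no
  Position 3: "c" => MATCH
  Position 4: "b" => no
  Position 5: "c" => MATCH
  Position 6: "a" => no
  Position 7: "b" => no
  Position 8: "c" => MATCH
  Position 9: "a" => no
  Position 10: "b" => no
  Position 11: "a" => no
Total occurrences: 3

3


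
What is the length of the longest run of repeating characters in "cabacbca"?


Input: "cabacbca"
Scanning for longest run:
  Position 1 ('a'): new char, reset run to 1
  Position 2 ('b'): new char, reset run to 1
  Position 3 ('a'): new char, reset run to 1
  Position 4 ('c'): new char, reset run to 1
  Position 5 ('b'): new char, reset run to 1
  Position 6 ('c'): new char, reset run to 1
  Position 7 ('a'): new char, reset run to 1
Longest run: 'c' with length 1

1


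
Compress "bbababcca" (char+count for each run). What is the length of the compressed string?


Input: bbababcca
Runs:
  'b' x 2 => "b2"
  'a' x 1 => "a1"
  'b' x 1 => "b1"
  'a' x 1 => "a1"
  'b' x 1 => "b1"
  'c' x 2 => "c2"
  'a' x 1 => "a1"
Compressed: "b2a1b1a1b1c2a1"
Compressed length: 14

14


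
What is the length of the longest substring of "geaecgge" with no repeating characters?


Input: "geaecgge"
Sliding window (track last position of each char):
  Position 0 ('g'): window [0,0] length 1 -- new best
  Position 1 ('e'): window [0,1] length 2 -- new best
  Position 2 ('a'): window [0,2] length 3 -- new best
  Position 3 ('e'): repeat (last at 1), move window start to 2
  Position 3 ('e'): window [2,3] length 2
  Position 4 ('c'): window [2,4] length 3
  Position 5 ('g'): window [2,5] length 4 -- new best
  Position 6 ('g'): repeat (last at 5), move window start to 6
  Position 6 ('g'): window [6,6] length 1
  Position 7 ('e'): window [6,7] length 2
Longest substring with no repeats: "aecg" with length 4

4


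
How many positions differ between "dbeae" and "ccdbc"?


Comparing "dbeae" and "ccdbc" position by position:
  Position 0: 'd' vs 'c' => DIFFER
  Position 1: 'b' vs 'c' => DIFFER
  Position 2: 'e' vs 'd' => DIFFER
  Position 3: 'a' vs 'b' => DIFFER
  Position 4: 'e' vs 'c' => DIFFER
Positions that differ: 5

5


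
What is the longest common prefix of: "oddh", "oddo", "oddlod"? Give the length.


Words: oddh, oddo, oddlod
  Position 0: all 'o' => match
  Position 1: all 'd' => match
  Position 2: all 'd' => match
  Position 3: ('h', 'o', 'l') => mismatch, stop
LCP = "odd" (length 3)

3


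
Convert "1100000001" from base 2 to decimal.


Input: "1100000001" in base 2
Positional expansion:
  Digit '1' (value 1) x 2^9 = 512
  Digit '1' (value 1) x 2^8 = 256
  Digit '0' (value 0) x 2^7 = 0
  Digit '0' (value 0) x 2^6 = 0
  Digit '0' (value 0) x 2^5 = 0
  Digit '0' (value 0) x 2^4 = 0
  Digit '0' (value 0) x 2^3 = 0
  Digit '0' (value 0) x 2^2 = 0
  Digit '0' (value 0) x 2^1 = 0
  Digit '1' (value 1) x 2^0 = 1
Sum = 769

769


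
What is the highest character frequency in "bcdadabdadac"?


Input: bcdadabdadac
Character counts:
  'a': 4
  'b': 2
  'c': 2
  'd': 4
Maximum frequency: 4

4


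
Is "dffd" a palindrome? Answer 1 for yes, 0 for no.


Input: dffd
Reversed: dffd
  Compare pos 0 ('d') with pos 3 ('d'): match
  Compare pos 1 ('f') with pos 2 ('f'): match
Result: palindrome

1


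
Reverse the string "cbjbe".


Input: cbjbe
Reading characters right to left:
  Position 4: 'e'
  Position 3: 'b'
  Position 2: 'j'
  Position 1: 'b'
  Position 0: 'c'
Reversed: ebjbc

ebjbc


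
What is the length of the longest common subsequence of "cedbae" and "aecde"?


LCS of "cedbae" and "aecde"
DP table:
           a    e    c    d    e
      0    0    0    0    0    0
  c   0    0    0    1    1    1
  e   0    0    1    1    1    2
  d   0    0    1    1    2    2
  b   0    0    1    1    2    2
  a   0    1    1    1    2    2
  e   0    1    2    2    2    3
LCS length = dp[6][5] = 3

3


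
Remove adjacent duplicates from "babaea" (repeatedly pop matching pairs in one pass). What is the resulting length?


Input: babaea
Stack-based adjacent duplicate removal:
  Read 'b': push. Stack: b
  Read 'a': push. Stack: ba
  Read 'b': push. Stack: bab
  Read 'a': push. Stack: baba
  Read 'e': push. Stack: babae
  Read 'a': push. Stack: babaea
Final stack: "babaea" (length 6)

6


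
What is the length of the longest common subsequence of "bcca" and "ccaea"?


LCS of "bcca" and "ccaea"
DP table:
           c    c    a    e    a
      0    0    0    0    0    0
  b   0    0    0    0    0    0
  c   0    1    1    1    1    1
  c   0    1    2    2    2    2
  a   0    1    2    3    3    3
LCS length = dp[4][5] = 3

3


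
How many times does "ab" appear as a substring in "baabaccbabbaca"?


Searching for "ab" in "baabaccbabbaca"
Scanning each position:
  Position 0: "ba" => no
  Position 1: "aa" => no
  Position 2: "ab" => MATCH
  Position 3: "ba" => no
  Position 4: "ac" => no
  Position 5: "cc" => no
  Position 6: "cb" => no
  Position 7: "ba" => no
  Position 8: "ab" => MATCH
  Position 9: "bb" => no
  Position 10: "ba" => no
  Position 11: "ac" => no
  Position 12: "ca" => no
Total occurrences: 2

2


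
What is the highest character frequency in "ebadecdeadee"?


Input: ebadecdeadee
Character counts:
  'a': 2
  'b': 1
  'c': 1
  'd': 3
  'e': 5
Maximum frequency: 5

5


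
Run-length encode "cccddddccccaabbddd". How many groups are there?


Input: cccddddccccaabbddd
Scanning for consecutive runs:
  Group 1: 'c' x 3 (positions 0-2)
  Group 2: 'd' x 4 (positions 3-6)
  Group 3: 'c' x 4 (positions 7-10)
  Group 4: 'a' x 2 (positions 11-12)
  Group 5: 'b' x 2 (positions 13-14)
  Group 6: 'd' x 3 (positions 15-17)
Total groups: 6

6


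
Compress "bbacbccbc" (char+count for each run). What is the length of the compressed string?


Input: bbacbccbc
Runs:
  'b' x 2 => "b2"
  'a' x 1 => "a1"
  'c' x 1 => "c1"
  'b' x 1 => "b1"
  'c' x 2 => "c2"
  'b' x 1 => "b1"
  'c' x 1 => "c1"
Compressed: "b2a1c1b1c2b1c1"
Compressed length: 14

14


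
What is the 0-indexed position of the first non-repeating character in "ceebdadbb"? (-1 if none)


Input: ceebdadbb
Character frequencies:
  'a': 1
  'b': 3
  'c': 1
  'd': 2
  'e': 2
Scanning left to right for freq == 1:
  Position 0 ('c'): unique! => answer = 0

0


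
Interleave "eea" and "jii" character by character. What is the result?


Interleaving "eea" and "jii":
  Position 0: 'e' from first, 'j' from second => "ej"
  Position 1: 'e' from first, 'i' from second => "ei"
  Position 2: 'a' from first, 'i' from second => "ai"
Result: ejeiai

ejeiai


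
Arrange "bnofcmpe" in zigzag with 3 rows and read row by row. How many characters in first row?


Zigzag "bnofcmpe" into 3 rows:
Placing characters:
  'b' => row 0
  'n' => row 1
  'o' => row 2
  'f' => row 1
  'c' => row 0
  'm' => row 1
  'p' => row 2
  'e' => row 1
Rows:
  Row 0: "bc"
  Row 1: "nfme"
  Row 2: "op"
First row length: 2

2


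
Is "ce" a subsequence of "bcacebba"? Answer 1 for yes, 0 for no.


Check if "ce" is a subsequence of "bcacebba"
Greedy scan:
  Position 0 ('b'): no match needed
  Position 1 ('c'): matches sub[0] = 'c'
  Position 2 ('a'): no match needed
  Position 3 ('c'): no match needed
  Position 4 ('e'): matches sub[1] = 'e'
  Position 5 ('b'): no match needed
  Position 6 ('b'): no match needed
  Position 7 ('a'): no match needed
All 2 characters matched => is a subsequence

1


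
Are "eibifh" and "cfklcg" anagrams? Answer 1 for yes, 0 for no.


Strings: "eibifh", "cfklcg"
Sorted first:  befhii
Sorted second: ccfgkl
Differ at position 0: 'b' vs 'c' => not anagrams

0


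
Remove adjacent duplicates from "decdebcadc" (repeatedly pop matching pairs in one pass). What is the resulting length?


Input: decdebcadc
Stack-based adjacent duplicate removal:
  Read 'd': push. Stack: d
  Read 'e': push. Stack: de
  Read 'c': push. Stack: dec
  Read 'd': push. Stack: decd
  Read 'e': push. Stack: decde
  Read 'b': push. Stack: decdeb
  Read 'c': push. Stack: decdebc
  Read 'a': push. Stack: decdebca
  Read 'd': push. Stack: decdebcad
  Read 'c': push. Stack: decdebcadc
Final stack: "decdebcadc" (length 10)

10


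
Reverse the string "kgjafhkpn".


Input: kgjafhkpn
Reading characters right to left:
  Position 8: 'n'
  Position 7: 'p'
  Position 6: 'k'
  Position 5: 'h'
  Position 4: 'f'
  Position 3: 'a'
  Position 2: 'j'
  Position 1: 'g'
  Position 0: 'k'
Reversed: npkhfajgk

npkhfajgk


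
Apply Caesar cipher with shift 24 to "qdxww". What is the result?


Caesar cipher: shift "qdxww" by 24
  'q' (pos 16) + 24 = pos 14 = 'o'
  'd' (pos 3) + 24 = pos 1 = 'b'
  'x' (pos 23) + 24 = pos 21 = 'v'
  'w' (pos 22) + 24 = pos 20 = 'u'
  'w' (pos 22) + 24 = pos 20 = 'u'
Result: obvuu

obvuu


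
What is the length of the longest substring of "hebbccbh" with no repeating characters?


Input: "hebbccbh"
Sliding window (track last position of each char):
  Position 0 ('h'): window [0,0] length 1 -- new best
  Position 1 ('e'): window [0,1] length 2 -- new best
  Position 2 ('b'): window [0,2] length 3 -- new best
  Position 3 ('b'): repeat (last at 2), move window start to 3
  Position 3 ('b'): window [3,3] length 1
  Position 4 ('c'): window [3,4] length 2
  Position 5 ('c'): repeat (last at 4), move window start to 5
  Position 5 ('c'): window [5,5] length 1
  Position 6 ('b'): window [5,6] length 2
  Position 7 ('h'): window [5,7] length 3
Longest substring with no repeats: "heb" with length 3

3


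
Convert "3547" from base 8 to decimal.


Input: "3547" in base 8
Positional expansion:
  Digit '3' (value 3) x 8^3 = 1536
  Digit '5' (value 5) x 8^2 = 320
  Digit '4' (value 4) x 8^1 = 32
  Digit '7' (value 7) x 8^0 = 7
Sum = 1895

1895


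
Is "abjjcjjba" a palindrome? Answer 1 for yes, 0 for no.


Input: abjjcjjba
Reversed: abjjcjjba
  Compare pos 0 ('a') with pos 8 ('a'): match
  Compare pos 1 ('b') with pos 7 ('b'): match
  Compare pos 2 ('j') with pos 6 ('j'): match
  Compare pos 3 ('j') with pos 5 ('j'): match
Result: palindrome

1


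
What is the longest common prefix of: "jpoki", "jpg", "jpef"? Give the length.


Words: jpoki, jpg, jpef
  Position 0: all 'j' => match
  Position 1: all 'p' => match
  Position 2: ('o', 'g', 'e') => mismatch, stop
LCP = "jp" (length 2)

2


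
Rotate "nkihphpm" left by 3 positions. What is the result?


Input: "nkihphpm", rotate left by 3
First 3 characters: "nki"
Remaining characters: "hphpm"
Concatenate remaining + first: "hphpm" + "nki" = "hphpmnki"

hphpmnki
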